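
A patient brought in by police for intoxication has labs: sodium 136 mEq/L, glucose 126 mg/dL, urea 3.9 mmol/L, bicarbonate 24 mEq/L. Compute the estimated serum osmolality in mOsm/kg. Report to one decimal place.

Calculated osmolality = 2·Na + glucose/18 + urea
= 2·136 + 126/18 + 3.9
= 272 + 7 + 3.90
= 282.9 mOsm/kg

282.9 mOsm/kg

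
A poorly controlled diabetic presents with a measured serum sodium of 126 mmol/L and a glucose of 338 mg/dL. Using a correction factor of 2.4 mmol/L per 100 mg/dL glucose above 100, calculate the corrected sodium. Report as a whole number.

132 mmol/L

Corrected Na = measured Na + 2.4 · (glucose − 100)/100
= 126 + 2.4 · (338 − 100)/100
= 126 + 5.7
= 131.7 mmol/L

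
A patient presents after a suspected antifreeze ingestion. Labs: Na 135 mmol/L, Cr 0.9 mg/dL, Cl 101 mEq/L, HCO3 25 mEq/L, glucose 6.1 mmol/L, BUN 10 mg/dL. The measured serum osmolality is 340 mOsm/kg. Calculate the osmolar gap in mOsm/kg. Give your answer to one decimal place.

Calculated osmolality = 2·Na + glucose + BUN/2.8
= 2·135 + 6.1 + 10/2.8
= 270 + 6.10 + 3.57
= 279.67 mOsm/kg ≈ 279.7 mOsm/kg
Osmolar gap = measured − calculated = 340 − 279.7 = 60.3 mOsm/kg

60.3 mOsm/kg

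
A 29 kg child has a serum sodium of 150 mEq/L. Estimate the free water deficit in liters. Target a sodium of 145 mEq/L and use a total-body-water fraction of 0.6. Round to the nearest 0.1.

0.6 L

TBW = 0.6 · 29 = 17.4 L
Free water deficit = TBW · (Na/145 − 1)
= 17.4 · (150/145 − 1)
= 17.4 · 0.0345
= 0.6 L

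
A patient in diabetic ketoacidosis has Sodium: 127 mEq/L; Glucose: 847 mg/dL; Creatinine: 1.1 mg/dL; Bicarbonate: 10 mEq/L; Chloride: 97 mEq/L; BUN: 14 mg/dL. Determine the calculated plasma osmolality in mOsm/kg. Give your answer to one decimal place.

306.1 mOsm/kg

Calculated osmolality = 2·Na + glucose/18 + BUN/2.8
= 2·127 + 847/18 + 14/2.8
= 254 + 47.06 + 5
= 306.06 mOsm/kg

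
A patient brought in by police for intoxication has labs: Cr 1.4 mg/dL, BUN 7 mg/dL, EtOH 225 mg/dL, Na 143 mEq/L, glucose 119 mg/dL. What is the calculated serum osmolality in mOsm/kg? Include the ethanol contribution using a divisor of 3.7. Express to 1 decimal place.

Calculated osmolality = 2·Na + glucose/18 + BUN/2.8 + ethanol/3.7
= 2·143 + 119/18 + 7/2.8 + 225/3.7
= 286 + 6.61 + 2.50 + 60.81
= 355.92 mOsm/kg

355.9 mOsm/kg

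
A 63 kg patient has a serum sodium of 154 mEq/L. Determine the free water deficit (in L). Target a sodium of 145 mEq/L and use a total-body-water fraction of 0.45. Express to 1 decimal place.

TBW = 0.45 · 63 = 28.35 L
Free water deficit = TBW · (Na/145 − 1)
= 28.35 · (154/145 − 1)
= 28.35 · 0.0621
= 1.76 L

1.8 L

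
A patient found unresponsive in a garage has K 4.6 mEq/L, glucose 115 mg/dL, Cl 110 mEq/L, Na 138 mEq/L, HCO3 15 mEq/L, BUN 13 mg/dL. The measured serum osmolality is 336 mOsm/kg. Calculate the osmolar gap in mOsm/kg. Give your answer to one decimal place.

49.0 mOsm/kg

Calculated osmolality = 2·Na + glucose/18 + BUN/2.8
= 2·138 + 115/18 + 13/2.8
= 276 + 6.39 + 4.64
= 287.03 mOsm/kg ≈ 287.0 mOsm/kg
Osmolar gap = measured − calculated = 336 − 287.0 = 49.0 mOsm/kg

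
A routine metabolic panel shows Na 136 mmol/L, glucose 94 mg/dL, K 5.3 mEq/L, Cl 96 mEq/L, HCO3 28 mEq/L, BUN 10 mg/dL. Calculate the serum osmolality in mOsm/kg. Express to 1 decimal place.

280.8 mOsm/kg

Calculated osmolality = 2·Na + glucose/18 + BUN/2.8
= 2·136 + 94/18 + 10/2.8
= 272 + 5.22 + 3.57
= 280.79 mOsm/kg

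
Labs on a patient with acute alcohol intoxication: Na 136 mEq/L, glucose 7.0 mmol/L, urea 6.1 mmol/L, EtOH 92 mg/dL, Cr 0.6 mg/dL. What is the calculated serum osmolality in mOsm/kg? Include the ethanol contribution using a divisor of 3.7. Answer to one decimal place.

310.0 mOsm/kg

Calculated osmolality = 2·Na + glucose + urea + ethanol/3.7
= 2·136 + 7 + 6.1 + 92/3.7
= 272 + 7 + 6.10 + 24.86
= 309.96 mOsm/kg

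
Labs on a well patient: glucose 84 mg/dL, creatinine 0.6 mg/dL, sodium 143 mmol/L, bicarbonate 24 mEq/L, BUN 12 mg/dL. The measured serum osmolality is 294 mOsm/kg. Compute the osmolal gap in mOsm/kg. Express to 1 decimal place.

Calculated osmolality = 2·Na + glucose/18 + BUN/2.8
= 2·143 + 84/18 + 12/2.8
= 286 + 4.67 + 4.29
= 294.96 mOsm/kg ≈ 295.0 mOsm/kg
Osmolar gap = measured − calculated = 294 − 295.0 = -1.0 mOsm/kg

-1.0 mOsm/kg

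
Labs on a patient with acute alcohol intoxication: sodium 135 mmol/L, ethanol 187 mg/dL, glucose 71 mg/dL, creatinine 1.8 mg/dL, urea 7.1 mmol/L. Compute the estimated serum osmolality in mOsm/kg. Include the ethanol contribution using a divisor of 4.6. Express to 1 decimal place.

321.7 mOsm/kg

Calculated osmolality = 2·Na + glucose/18 + urea + ethanol/4.6
= 2·135 + 71/18 + 7.1 + 187/4.6
= 270 + 3.94 + 7.10 + 40.65
= 321.69 mOsm/kg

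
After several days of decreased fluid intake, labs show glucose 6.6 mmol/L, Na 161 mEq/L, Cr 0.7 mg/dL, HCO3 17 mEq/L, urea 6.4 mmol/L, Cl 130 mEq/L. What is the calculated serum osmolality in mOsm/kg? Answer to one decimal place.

335.0 mOsm/kg

Calculated osmolality = 2·Na + glucose + urea
= 2·161 + 6.6 + 6.4
= 322 + 6.60 + 6.40
= 335 mOsm/kg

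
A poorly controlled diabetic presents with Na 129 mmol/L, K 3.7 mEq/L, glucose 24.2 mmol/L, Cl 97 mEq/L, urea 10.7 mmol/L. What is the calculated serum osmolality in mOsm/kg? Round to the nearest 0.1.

292.9 mOsm/kg

Calculated osmolality = 2·Na + glucose + urea
= 2·129 + 24.2 + 10.7
= 258 + 24.20 + 10.70
= 292.9 mOsm/kg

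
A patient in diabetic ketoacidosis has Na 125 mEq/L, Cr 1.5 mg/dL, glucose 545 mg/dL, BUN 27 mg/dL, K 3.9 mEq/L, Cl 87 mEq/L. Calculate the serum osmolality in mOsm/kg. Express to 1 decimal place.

Calculated osmolality = 2·Na + glucose/18 + BUN/2.8
= 2·125 + 545/18 + 27/2.8
= 250 + 30.28 + 9.64
= 289.92 mOsm/kg

289.9 mOsm/kg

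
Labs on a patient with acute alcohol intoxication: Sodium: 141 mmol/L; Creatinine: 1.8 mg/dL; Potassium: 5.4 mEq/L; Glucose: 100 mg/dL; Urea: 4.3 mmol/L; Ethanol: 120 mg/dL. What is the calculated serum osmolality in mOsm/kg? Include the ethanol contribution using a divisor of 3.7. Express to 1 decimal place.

324.3 mOsm/kg

Calculated osmolality = 2·Na + glucose/18 + urea + ethanol/3.7
= 2·141 + 100/18 + 4.3 + 120/3.7
= 282 + 5.56 + 4.30 + 32.43
= 324.29 mOsm/kg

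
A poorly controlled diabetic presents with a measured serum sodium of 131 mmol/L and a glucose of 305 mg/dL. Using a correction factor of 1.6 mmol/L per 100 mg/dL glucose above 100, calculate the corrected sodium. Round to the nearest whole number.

Corrected Na = measured Na + 1.6 · (glucose − 100)/100
= 131 + 1.6 · (305 − 100)/100
= 131 + 3.3
= 134.3 mmol/L

134 mmol/L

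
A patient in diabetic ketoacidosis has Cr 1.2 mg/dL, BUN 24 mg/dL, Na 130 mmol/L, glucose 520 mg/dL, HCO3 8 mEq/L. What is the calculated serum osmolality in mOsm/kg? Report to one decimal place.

297.5 mOsm/kg

Calculated osmolality = 2·Na + glucose/18 + BUN/2.8
= 2·130 + 520/18 + 24/2.8
= 260 + 28.89 + 8.57
= 297.46 mOsm/kg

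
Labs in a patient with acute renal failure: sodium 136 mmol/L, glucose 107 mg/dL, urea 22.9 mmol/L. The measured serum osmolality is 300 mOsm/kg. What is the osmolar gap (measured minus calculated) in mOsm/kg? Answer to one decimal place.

Calculated osmolality = 2·Na + glucose/18 + urea
= 2·136 + 107/18 + 22.9
= 272 + 5.94 + 22.90
= 300.84 mOsm/kg ≈ 300.8 mOsm/kg
Osmolar gap = measured − calculated = 300 − 300.8 = -0.8 mOsm/kg

-0.8 mOsm/kg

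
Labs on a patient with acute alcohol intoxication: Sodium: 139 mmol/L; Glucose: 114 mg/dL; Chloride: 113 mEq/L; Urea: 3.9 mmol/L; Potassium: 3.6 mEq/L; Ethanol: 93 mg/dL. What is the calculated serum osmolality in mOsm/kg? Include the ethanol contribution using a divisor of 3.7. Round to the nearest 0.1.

Calculated osmolality = 2·Na + glucose/18 + urea + ethanol/3.7
= 2·139 + 114/18 + 3.9 + 93/3.7
= 278 + 6.33 + 3.90 + 25.14
= 313.37 mOsm/kg

313.4 mOsm/kg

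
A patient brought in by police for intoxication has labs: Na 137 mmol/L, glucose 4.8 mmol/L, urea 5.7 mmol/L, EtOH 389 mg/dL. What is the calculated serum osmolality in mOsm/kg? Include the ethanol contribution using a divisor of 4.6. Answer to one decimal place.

Calculated osmolality = 2·Na + glucose + urea + ethanol/4.6
= 2·137 + 4.8 + 5.7 + 389/4.6
= 274 + 4.80 + 5.70 + 84.57
= 369.07 mOsm/kg

369.1 mOsm/kg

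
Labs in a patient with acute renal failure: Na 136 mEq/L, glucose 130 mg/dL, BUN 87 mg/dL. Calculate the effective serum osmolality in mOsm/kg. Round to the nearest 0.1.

Effective osmolality excludes urea (freely permeant across cell membranes):
2·Na + glucose/18
= 2·136 + 130/18
= 272 + 7.22
= 279.22 mOsm/kg

279.2 mOsm/kg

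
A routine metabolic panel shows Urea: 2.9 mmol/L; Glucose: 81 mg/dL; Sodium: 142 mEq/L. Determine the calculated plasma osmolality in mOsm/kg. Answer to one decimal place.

Calculated osmolality = 2·Na + glucose/18 + urea
= 2·142 + 81/18 + 2.9
= 284 + 4.50 + 2.90
= 291.4 mOsm/kg

291.4 mOsm/kg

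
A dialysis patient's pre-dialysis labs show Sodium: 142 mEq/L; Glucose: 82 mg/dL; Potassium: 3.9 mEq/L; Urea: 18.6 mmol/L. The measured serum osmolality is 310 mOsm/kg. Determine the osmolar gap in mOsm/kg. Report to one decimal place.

Calculated osmolality = 2·Na + glucose/18 + urea
= 2·142 + 82/18 + 18.6
= 284 + 4.56 + 18.60
= 307.16 mOsm/kg ≈ 307.2 mOsm/kg
Osmolar gap = measured − calculated = 310 − 307.2 = 2.8 mOsm/kg

2.8 mOsm/kg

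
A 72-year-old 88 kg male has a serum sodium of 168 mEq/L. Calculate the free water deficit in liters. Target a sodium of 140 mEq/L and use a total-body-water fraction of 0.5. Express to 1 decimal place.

8.8 L

TBW = 0.5 · 88 = 44 L
Free water deficit = TBW · (Na/140 − 1)
= 44 · (168/140 − 1)
= 44 · 0.2
= 8.8 L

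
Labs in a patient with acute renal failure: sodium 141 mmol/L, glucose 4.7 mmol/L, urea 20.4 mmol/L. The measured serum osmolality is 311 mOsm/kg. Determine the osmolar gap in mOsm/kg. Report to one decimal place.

3.9 mOsm/kg

Calculated osmolality = 2·Na + glucose + urea
= 2·141 + 4.7 + 20.4
= 282 + 4.70 + 20.40
= 307.1 mOsm/kg ≈ 307.1 mOsm/kg
Osmolar gap = measured − calculated = 311 − 307.1 = 3.9 mOsm/kg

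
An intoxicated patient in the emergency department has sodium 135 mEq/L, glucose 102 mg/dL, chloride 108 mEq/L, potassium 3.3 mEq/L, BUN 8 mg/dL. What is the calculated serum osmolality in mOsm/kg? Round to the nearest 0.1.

278.5 mOsm/kg

Calculated osmolality = 2·Na + glucose/18 + BUN/2.8
= 2·135 + 102/18 + 8/2.8
= 270 + 5.67 + 2.86
= 278.53 mOsm/kg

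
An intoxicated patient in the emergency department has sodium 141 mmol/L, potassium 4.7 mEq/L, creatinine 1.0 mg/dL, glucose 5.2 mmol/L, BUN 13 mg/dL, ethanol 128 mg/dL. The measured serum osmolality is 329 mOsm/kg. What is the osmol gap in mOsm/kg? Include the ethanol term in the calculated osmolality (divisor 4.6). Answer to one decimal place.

Calculated osmolality = 2·Na + glucose + BUN/2.8 + ethanol/4.6
= 2·141 + 5.2 + 13/2.8 + 128/4.6
= 282 + 5.20 + 4.64 + 27.83
= 319.67 mOsm/kg ≈ 319.7 mOsm/kg
Osmolar gap = measured − calculated = 329 − 319.7 = 9.3 mOsm/kg

9.3 mOsm/kg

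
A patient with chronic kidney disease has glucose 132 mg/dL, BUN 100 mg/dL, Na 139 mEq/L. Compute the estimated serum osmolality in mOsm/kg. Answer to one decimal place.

Calculated osmolality = 2·Na + glucose/18 + BUN/2.8
= 2·139 + 132/18 + 100/2.8
= 278 + 7.33 + 35.71
= 321.04 mOsm/kg

321.0 mOsm/kg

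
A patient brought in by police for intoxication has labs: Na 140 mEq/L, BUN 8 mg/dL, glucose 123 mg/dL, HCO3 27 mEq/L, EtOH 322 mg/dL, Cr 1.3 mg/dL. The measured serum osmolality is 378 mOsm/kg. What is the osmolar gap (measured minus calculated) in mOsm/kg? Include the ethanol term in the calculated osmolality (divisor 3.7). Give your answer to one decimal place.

1.3 mOsm/kg

Calculated osmolality = 2·Na + glucose/18 + BUN/2.8 + ethanol/3.7
= 2·140 + 123/18 + 8/2.8 + 322/3.7
= 280 + 6.83 + 2.86 + 87.03
= 376.72 mOsm/kg ≈ 376.7 mOsm/kg
Osmolar gap = measured − calculated = 378 − 376.7 = 1.3 mOsm/kg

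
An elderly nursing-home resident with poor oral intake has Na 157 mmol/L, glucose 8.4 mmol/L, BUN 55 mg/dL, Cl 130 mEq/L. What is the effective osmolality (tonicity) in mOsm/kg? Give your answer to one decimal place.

322.4 mOsm/kg

Effective osmolality excludes urea (freely permeant across cell membranes):
2·Na + glucose
= 2·157 + 8.4
= 314 + 8.4
= 322.4 mOsm/kg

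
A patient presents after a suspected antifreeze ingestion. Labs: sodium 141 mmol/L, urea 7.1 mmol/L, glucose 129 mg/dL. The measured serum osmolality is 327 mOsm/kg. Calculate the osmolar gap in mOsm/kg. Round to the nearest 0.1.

Calculated osmolality = 2·Na + glucose/18 + urea
= 2·141 + 129/18 + 7.1
= 282 + 7.17 + 7.10
= 296.27 mOsm/kg ≈ 296.3 mOsm/kg
Osmolar gap = measured − calculated = 327 − 296.3 = 30.7 mOsm/kg

30.7 mOsm/kg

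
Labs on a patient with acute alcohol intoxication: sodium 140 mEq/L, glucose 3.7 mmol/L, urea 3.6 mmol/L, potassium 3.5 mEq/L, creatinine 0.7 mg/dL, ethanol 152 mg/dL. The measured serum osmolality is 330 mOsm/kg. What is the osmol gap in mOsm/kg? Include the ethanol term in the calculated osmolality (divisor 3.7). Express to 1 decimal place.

1.6 mOsm/kg

Calculated osmolality = 2·Na + glucose + urea + ethanol/3.7
= 2·140 + 3.7 + 3.6 + 152/3.7
= 280 + 3.70 + 3.60 + 41.08
= 328.38 mOsm/kg ≈ 328.4 mOsm/kg
Osmolar gap = measured − calculated = 330 − 328.4 = 1.6 mOsm/kg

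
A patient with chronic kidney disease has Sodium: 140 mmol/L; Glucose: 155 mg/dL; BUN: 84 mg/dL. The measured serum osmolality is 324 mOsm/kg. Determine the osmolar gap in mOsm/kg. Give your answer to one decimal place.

Calculated osmolality = 2·Na + glucose/18 + BUN/2.8
= 2·140 + 155/18 + 84/2.8
= 280 + 8.61 + 30
= 318.61 mOsm/kg ≈ 318.6 mOsm/kg
Osmolar gap = measured − calculated = 324 − 318.6 = 5.4 mOsm/kg

5.4 mOsm/kg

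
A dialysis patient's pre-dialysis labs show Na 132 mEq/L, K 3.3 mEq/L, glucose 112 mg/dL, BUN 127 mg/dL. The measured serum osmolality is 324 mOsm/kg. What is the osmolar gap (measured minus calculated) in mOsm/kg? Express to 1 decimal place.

Calculated osmolality = 2·Na + glucose/18 + BUN/2.8
= 2·132 + 112/18 + 127/2.8
= 264 + 6.22 + 45.36
= 315.58 mOsm/kg ≈ 315.6 mOsm/kg
Osmolar gap = measured − calculated = 324 − 315.6 = 8.4 mOsm/kg

8.4 mOsm/kg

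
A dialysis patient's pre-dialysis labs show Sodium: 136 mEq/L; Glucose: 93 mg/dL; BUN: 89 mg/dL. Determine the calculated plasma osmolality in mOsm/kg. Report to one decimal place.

Calculated osmolality = 2·Na + glucose/18 + BUN/2.8
= 2·136 + 93/18 + 89/2.8
= 272 + 5.17 + 31.79
= 308.96 mOsm/kg

309.0 mOsm/kg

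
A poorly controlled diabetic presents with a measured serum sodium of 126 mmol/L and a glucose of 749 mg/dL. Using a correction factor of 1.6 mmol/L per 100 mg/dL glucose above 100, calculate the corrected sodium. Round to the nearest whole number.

136 mmol/L

Corrected Na = measured Na + 1.6 · (glucose − 100)/100
= 126 + 1.6 · (749 − 100)/100
= 126 + 10.4
= 136.4 mmol/L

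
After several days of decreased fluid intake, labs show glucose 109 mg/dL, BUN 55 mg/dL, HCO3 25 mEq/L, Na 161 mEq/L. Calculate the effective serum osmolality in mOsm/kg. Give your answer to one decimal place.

Effective osmolality excludes urea (freely permeant across cell membranes):
2·Na + glucose/18
= 2·161 + 109/18
= 322 + 6.06
= 328.06 mOsm/kg

328.1 mOsm/kg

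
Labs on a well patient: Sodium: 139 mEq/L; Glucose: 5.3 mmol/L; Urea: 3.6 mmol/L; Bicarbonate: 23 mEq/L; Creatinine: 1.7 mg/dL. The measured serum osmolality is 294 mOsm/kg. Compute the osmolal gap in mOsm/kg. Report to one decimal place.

Calculated osmolality = 2·Na + glucose + urea
= 2·139 + 5.3 + 3.6
= 278 + 5.30 + 3.60
= 286.9 mOsm/kg ≈ 286.9 mOsm/kg
Osmolar gap = measured − calculated = 294 − 286.9 = 7.1 mOsm/kg

7.1 mOsm/kg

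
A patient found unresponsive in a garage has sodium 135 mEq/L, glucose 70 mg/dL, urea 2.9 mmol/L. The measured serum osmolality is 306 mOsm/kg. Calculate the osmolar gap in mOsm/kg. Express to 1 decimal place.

Calculated osmolality = 2·Na + glucose/18 + urea
= 2·135 + 70/18 + 2.9
= 270 + 3.89 + 2.90
= 276.79 mOsm/kg ≈ 276.8 mOsm/kg
Osmolar gap = measured − calculated = 306 − 276.8 = 29.2 mOsm/kg

29.2 mOsm/kg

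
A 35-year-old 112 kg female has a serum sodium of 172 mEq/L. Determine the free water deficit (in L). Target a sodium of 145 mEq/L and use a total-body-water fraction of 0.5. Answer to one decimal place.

10.4 L

TBW = 0.5 · 112 = 56 L
Free water deficit = TBW · (Na/145 − 1)
= 56 · (172/145 − 1)
= 56 · 0.1862
= 10.43 L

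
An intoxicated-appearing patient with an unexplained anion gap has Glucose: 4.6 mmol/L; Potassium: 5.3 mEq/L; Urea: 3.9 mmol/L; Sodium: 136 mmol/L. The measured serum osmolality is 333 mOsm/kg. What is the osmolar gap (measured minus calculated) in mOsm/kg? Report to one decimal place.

52.5 mOsm/kg

Calculated osmolality = 2·Na + glucose + urea
= 2·136 + 4.6 + 3.9
= 272 + 4.60 + 3.90
= 280.5 mOsm/kg ≈ 280.5 mOsm/kg
Osmolar gap = measured − calculated = 333 − 280.5 = 52.5 mOsm/kg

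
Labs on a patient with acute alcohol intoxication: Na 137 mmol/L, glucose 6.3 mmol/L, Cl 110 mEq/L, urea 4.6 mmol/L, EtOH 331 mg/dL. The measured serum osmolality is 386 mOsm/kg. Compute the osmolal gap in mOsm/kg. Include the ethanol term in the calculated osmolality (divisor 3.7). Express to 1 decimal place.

Calculated osmolality = 2·Na + glucose + urea + ethanol/3.7
= 2·137 + 6.3 + 4.6 + 331/3.7
= 274 + 6.30 + 4.60 + 89.46
= 374.36 mOsm/kg ≈ 374.4 mOsm/kg
Osmolar gap = measured − calculated = 386 − 374.4 = 11.6 mOsm/kg

11.6 mOsm/kg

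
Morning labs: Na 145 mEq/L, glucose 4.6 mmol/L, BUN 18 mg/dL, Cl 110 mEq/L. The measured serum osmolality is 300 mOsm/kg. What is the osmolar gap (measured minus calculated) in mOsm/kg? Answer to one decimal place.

Calculated osmolality = 2·Na + glucose + BUN/2.8
= 2·145 + 4.6 + 18/2.8
= 290 + 4.60 + 6.43
= 301.03 mOsm/kg ≈ 301.0 mOsm/kg
Osmolar gap = measured − calculated = 300 − 301.0 = -1.0 mOsm/kg

-1.0 mOsm/kg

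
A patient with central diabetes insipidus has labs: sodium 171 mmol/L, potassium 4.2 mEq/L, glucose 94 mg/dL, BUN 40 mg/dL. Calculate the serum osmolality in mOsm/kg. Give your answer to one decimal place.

Calculated osmolality = 2·Na + glucose/18 + BUN/2.8
= 2·171 + 94/18 + 40/2.8
= 342 + 5.22 + 14.29
= 361.51 mOsm/kg

361.5 mOsm/kg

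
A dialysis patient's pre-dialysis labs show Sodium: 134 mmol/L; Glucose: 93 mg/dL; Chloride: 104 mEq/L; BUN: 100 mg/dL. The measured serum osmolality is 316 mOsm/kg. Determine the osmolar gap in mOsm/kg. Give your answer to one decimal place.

7.1 mOsm/kg

Calculated osmolality = 2·Na + glucose/18 + BUN/2.8
= 2·134 + 93/18 + 100/2.8
= 268 + 5.17 + 35.71
= 308.88 mOsm/kg ≈ 308.9 mOsm/kg
Osmolar gap = measured − calculated = 316 − 308.9 = 7.1 mOsm/kg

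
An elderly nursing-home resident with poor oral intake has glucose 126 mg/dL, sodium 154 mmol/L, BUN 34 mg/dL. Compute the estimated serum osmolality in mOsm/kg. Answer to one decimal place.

Calculated osmolality = 2·Na + glucose/18 + BUN/2.8
= 2·154 + 126/18 + 34/2.8
= 308 + 7 + 12.14
= 327.14 mOsm/kg

327.1 mOsm/kg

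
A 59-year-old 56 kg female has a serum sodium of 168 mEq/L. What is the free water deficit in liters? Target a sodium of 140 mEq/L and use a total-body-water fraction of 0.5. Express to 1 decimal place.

TBW = 0.5 · 56 = 28 L
Free water deficit = TBW · (Na/140 − 1)
= 28 · (168/140 − 1)
= 28 · 0.2
= 5.6 L

5.6 L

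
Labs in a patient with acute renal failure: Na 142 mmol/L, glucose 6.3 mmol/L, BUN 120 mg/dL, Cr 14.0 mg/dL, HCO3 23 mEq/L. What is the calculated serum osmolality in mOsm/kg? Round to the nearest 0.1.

333.2 mOsm/kg

Calculated osmolality = 2·Na + glucose + BUN/2.8
= 2·142 + 6.3 + 120/2.8
= 284 + 6.30 + 42.86
= 333.16 mOsm/kg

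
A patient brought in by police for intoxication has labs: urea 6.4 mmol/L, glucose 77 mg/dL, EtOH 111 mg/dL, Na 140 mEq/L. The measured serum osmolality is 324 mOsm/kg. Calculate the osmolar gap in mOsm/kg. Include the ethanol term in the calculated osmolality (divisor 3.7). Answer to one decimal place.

3.3 mOsm/kg

Calculated osmolality = 2·Na + glucose/18 + urea + ethanol/3.7
= 2·140 + 77/18 + 6.4 + 111/3.7
= 280 + 4.28 + 6.40 + 30
= 320.68 mOsm/kg ≈ 320.7 mOsm/kg
Osmolar gap = measured − calculated = 324 − 320.7 = 3.3 mOsm/kg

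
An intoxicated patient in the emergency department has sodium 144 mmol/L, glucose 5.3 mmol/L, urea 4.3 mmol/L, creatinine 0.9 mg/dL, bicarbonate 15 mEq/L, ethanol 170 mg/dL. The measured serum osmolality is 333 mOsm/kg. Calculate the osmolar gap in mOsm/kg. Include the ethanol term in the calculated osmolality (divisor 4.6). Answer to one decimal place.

-1.6 mOsm/kg

Calculated osmolality = 2·Na + glucose + urea + ethanol/4.6
= 2·144 + 5.3 + 4.3 + 170/4.6
= 288 + 5.30 + 4.30 + 36.96
= 334.56 mOsm/kg ≈ 334.6 mOsm/kg
Osmolar gap = measured − calculated = 333 − 334.6 = -1.6 mOsm/kg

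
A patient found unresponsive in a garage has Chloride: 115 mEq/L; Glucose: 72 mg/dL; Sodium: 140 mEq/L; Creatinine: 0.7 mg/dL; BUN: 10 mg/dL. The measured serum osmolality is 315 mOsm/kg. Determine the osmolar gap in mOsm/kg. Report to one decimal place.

Calculated osmolality = 2·Na + glucose/18 + BUN/2.8
= 2·140 + 72/18 + 10/2.8
= 280 + 4 + 3.57
= 287.57 mOsm/kg ≈ 287.6 mOsm/kg
Osmolar gap = measured − calculated = 315 − 287.6 = 27.4 mOsm/kg

27.4 mOsm/kg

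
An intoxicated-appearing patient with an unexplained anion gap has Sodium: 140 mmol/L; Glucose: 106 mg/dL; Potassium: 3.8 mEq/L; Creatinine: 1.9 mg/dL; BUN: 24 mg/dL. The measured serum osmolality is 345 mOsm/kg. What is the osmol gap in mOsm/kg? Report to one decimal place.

Calculated osmolality = 2·Na + glucose/18 + BUN/2.8
= 2·140 + 106/18 + 24/2.8
= 280 + 5.89 + 8.57
= 294.46 mOsm/kg ≈ 294.5 mOsm/kg
Osmolar gap = measured − calculated = 345 − 294.5 = 50.5 mOsm/kg

50.5 mOsm/kg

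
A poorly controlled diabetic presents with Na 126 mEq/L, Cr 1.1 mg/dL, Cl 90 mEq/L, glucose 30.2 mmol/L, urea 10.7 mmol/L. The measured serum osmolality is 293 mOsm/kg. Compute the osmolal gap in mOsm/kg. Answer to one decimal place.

0.1 mOsm/kg

Calculated osmolality = 2·Na + glucose + urea
= 2·126 + 30.2 + 10.7
= 252 + 30.20 + 10.70
= 292.9 mOsm/kg ≈ 292.9 mOsm/kg
Osmolar gap = measured − calculated = 293 − 292.9 = 0.1 mOsm/kg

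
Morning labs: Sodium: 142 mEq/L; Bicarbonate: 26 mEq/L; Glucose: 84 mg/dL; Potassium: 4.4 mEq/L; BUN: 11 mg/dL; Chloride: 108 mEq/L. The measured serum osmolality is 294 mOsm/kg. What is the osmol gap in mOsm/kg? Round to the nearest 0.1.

Calculated osmolality = 2·Na + glucose/18 + BUN/2.8
= 2·142 + 84/18 + 11/2.8
= 284 + 4.67 + 3.93
= 292.6 mOsm/kg ≈ 292.6 mOsm/kg
Osmolar gap = measured − calculated = 294 − 292.6 = 1.4 mOsm/kg

1.4 mOsm/kg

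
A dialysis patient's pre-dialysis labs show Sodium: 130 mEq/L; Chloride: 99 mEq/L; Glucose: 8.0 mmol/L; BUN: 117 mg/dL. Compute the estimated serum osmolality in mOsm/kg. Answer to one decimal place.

Calculated osmolality = 2·Na + glucose + BUN/2.8
= 2·130 + 8 + 117/2.8
= 260 + 8 + 41.79
= 309.79 mOsm/kg

309.8 mOsm/kg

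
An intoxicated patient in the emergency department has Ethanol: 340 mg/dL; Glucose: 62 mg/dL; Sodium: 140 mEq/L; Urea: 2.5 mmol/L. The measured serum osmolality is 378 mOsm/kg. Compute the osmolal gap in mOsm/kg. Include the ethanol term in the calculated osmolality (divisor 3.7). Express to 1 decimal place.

Calculated osmolality = 2·Na + glucose/18 + urea + ethanol/3.7
= 2·140 + 62/18 + 2.5 + 340/3.7
= 280 + 3.44 + 2.50 + 91.89
= 377.83 mOsm/kg ≈ 377.8 mOsm/kg
Osmolar gap = measured − calculated = 378 − 377.8 = 0.2 mOsm/kg

0.2 mOsm/kg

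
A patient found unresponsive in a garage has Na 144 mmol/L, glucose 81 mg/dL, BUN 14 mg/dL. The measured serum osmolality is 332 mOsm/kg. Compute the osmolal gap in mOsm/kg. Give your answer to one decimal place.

Calculated osmolality = 2·Na + glucose/18 + BUN/2.8
= 2·144 + 81/18 + 14/2.8
= 288 + 4.50 + 5
= 297.5 mOsm/kg ≈ 297.5 mOsm/kg
Osmolar gap = measured − calculated = 332 − 297.5 = 34.5 mOsm/kg

34.5 mOsm/kg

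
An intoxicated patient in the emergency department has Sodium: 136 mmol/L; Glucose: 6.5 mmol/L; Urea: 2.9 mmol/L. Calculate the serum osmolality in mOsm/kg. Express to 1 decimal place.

281.4 mOsm/kg

Calculated osmolality = 2·Na + glucose + urea
= 2·136 + 6.5 + 2.9
= 272 + 6.50 + 2.90
= 281.4 mOsm/kg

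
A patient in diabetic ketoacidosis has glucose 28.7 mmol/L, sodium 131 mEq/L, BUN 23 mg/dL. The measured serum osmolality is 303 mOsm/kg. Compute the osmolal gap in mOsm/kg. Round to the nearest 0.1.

4.1 mOsm/kg

Calculated osmolality = 2·Na + glucose + BUN/2.8
= 2·131 + 28.7 + 23/2.8
= 262 + 28.70 + 8.21
= 298.91 mOsm/kg ≈ 298.9 mOsm/kg
Osmolar gap = measured − calculated = 303 − 298.9 = 4.1 mOsm/kg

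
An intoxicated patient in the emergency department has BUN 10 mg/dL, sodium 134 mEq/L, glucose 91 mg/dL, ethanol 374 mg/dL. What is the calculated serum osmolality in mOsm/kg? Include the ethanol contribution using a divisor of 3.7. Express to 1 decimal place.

377.7 mOsm/kg

Calculated osmolality = 2·Na + glucose/18 + BUN/2.8 + ethanol/3.7
= 2·134 + 91/18 + 10/2.8 + 374/3.7
= 268 + 5.06 + 3.57 + 101.08
= 377.71 mOsm/kg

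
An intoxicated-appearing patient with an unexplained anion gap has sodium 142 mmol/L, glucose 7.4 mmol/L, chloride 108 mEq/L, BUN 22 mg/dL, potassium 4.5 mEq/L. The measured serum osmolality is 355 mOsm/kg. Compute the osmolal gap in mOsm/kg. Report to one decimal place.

Calculated osmolality = 2·Na + glucose + BUN/2.8
= 2·142 + 7.4 + 22/2.8
= 284 + 7.40 + 7.86
= 299.26 mOsm/kg ≈ 299.3 mOsm/kg
Osmolar gap = measured − calculated = 355 − 299.3 = 55.7 mOsm/kg

55.7 mOsm/kg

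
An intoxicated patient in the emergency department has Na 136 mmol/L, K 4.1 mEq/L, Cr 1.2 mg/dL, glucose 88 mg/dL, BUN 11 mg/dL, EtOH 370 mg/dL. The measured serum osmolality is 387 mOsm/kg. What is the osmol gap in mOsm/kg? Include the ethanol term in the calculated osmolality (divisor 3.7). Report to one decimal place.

6.2 mOsm/kg

Calculated osmolality = 2·Na + glucose/18 + BUN/2.8 + ethanol/3.7
= 2·136 + 88/18 + 11/2.8 + 370/3.7
= 272 + 4.89 + 3.93 + 100
= 380.82 mOsm/kg ≈ 380.8 mOsm/kg
Osmolar gap = measured − calculated = 387 − 380.8 = 6.2 mOsm/kg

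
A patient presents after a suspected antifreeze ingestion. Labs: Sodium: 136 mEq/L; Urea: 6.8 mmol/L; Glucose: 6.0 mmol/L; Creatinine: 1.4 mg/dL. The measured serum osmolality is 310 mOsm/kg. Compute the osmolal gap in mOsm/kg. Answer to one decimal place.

Calculated osmolality = 2·Na + glucose + urea
= 2·136 + 6 + 6.8
= 272 + 6 + 6.80
= 284.8 mOsm/kg ≈ 284.8 mOsm/kg
Osmolar gap = measured − calculated = 310 − 284.8 = 25.2 mOsm/kg

25.2 mOsm/kg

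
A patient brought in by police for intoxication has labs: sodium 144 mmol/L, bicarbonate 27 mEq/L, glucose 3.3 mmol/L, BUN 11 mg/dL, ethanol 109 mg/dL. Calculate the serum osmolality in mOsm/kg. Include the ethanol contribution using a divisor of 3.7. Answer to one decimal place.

Calculated osmolality = 2·Na + glucose + BUN/2.8 + ethanol/3.7
= 2·144 + 3.3 + 11/2.8 + 109/3.7
= 288 + 3.30 + 3.93 + 29.46
= 324.69 mOsm/kg

324.7 mOsm/kg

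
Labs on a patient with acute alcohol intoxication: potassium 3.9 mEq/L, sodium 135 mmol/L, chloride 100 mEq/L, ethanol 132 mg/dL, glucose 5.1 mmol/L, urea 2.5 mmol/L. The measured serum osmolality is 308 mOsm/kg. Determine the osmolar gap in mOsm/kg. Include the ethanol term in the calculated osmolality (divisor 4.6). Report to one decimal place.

Calculated osmolality = 2·Na + glucose + urea + ethanol/4.6
= 2·135 + 5.1 + 2.5 + 132/4.6
= 270 + 5.10 + 2.50 + 28.70
= 306.3 mOsm/kg ≈ 306.3 mOsm/kg
Osmolar gap = measured − calculated = 308 − 306.3 = 1.7 mOsm/kg

1.7 mOsm/kg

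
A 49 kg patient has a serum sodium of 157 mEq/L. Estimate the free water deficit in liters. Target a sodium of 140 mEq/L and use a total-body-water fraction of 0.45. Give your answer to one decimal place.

TBW = 0.45 · 49 = 22.05 L
Free water deficit = TBW · (Na/140 − 1)
= 22.05 · (157/140 − 1)
= 22.05 · 0.1214
= 2.68 L

2.7 L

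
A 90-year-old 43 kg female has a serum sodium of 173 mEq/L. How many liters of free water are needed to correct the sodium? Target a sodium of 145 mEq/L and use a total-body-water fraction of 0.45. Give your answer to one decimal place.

TBW = 0.45 · 43 = 19.35 L
Free water deficit = TBW · (Na/145 − 1)
= 19.35 · (173/145 − 1)
= 19.35 · 0.1931
= 3.74 L

3.7 L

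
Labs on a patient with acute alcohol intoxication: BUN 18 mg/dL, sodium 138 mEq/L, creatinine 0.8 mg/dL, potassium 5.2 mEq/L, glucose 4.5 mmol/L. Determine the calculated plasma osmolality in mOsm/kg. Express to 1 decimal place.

Calculated osmolality = 2·Na + glucose + BUN/2.8
= 2·138 + 4.5 + 18/2.8
= 276 + 4.50 + 6.43
= 286.93 mOsm/kg

286.9 mOsm/kg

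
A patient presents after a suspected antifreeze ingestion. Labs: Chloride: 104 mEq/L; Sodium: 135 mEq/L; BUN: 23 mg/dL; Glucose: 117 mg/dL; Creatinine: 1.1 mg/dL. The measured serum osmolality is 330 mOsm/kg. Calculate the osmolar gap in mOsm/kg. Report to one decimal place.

Calculated osmolality = 2·Na + glucose/18 + BUN/2.8
= 2·135 + 117/18 + 23/2.8
= 270 + 6.50 + 8.21
= 284.71 mOsm/kg ≈ 284.7 mOsm/kg
Osmolar gap = measured − calculated = 330 − 284.7 = 45.3 mOsm/kg

45.3 mOsm/kg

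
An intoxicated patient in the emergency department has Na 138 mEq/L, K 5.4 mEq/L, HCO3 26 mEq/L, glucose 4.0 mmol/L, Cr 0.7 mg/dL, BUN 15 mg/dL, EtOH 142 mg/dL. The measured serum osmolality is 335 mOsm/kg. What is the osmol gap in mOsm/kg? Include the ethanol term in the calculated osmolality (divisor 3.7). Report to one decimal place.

Calculated osmolality = 2·Na + glucose + BUN/2.8 + ethanol/3.7
= 2·138 + 4 + 15/2.8 + 142/3.7
= 276 + 4 + 5.36 + 38.38
= 323.74 mOsm/kg ≈ 323.7 mOsm/kg
Osmolar gap = measured − calculated = 335 − 323.7 = 11.3 mOsm/kg

11.3 mOsm/kg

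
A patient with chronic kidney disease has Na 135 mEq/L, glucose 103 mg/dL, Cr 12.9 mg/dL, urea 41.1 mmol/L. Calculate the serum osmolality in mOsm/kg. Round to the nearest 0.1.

316.8 mOsm/kg

Calculated osmolality = 2·Na + glucose/18 + urea
= 2·135 + 103/18 + 41.1
= 270 + 5.72 + 41.10
= 316.82 mOsm/kg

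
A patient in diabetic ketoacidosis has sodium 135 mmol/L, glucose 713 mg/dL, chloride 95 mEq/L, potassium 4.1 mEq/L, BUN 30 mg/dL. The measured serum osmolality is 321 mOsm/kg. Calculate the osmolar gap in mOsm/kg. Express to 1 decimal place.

Calculated osmolality = 2·Na + glucose/18 + BUN/2.8
= 2·135 + 713/18 + 30/2.8
= 270 + 39.61 + 10.71
= 320.32 mOsm/kg ≈ 320.3 mOsm/kg
Osmolar gap = measured − calculated = 321 − 320.3 = 0.7 mOsm/kg

0.7 mOsm/kg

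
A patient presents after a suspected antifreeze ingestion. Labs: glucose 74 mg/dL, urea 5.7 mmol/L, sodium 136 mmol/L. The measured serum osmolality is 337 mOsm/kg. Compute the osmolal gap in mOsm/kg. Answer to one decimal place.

55.2 mOsm/kg

Calculated osmolality = 2·Na + glucose/18 + urea
= 2·136 + 74/18 + 5.7
= 272 + 4.11 + 5.70
= 281.81 mOsm/kg ≈ 281.8 mOsm/kg
Osmolar gap = measured − calculated = 337 − 281.8 = 55.2 mOsm/kg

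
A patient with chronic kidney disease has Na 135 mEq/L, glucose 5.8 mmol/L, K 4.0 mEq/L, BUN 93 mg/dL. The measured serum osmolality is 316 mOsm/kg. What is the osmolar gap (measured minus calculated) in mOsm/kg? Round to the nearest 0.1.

Calculated osmolality = 2·Na + glucose + BUN/2.8
= 2·135 + 5.8 + 93/2.8
= 270 + 5.80 + 33.21
= 309.01 mOsm/kg ≈ 309.0 mOsm/kg
Osmolar gap = measured − calculated = 316 − 309.0 = 7.0 mOsm/kg

7.0 mOsm/kg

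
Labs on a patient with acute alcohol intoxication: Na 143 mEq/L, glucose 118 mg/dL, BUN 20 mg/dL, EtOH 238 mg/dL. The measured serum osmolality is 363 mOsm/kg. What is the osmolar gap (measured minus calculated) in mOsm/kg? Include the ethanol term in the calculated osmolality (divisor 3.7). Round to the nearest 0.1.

-1.0 mOsm/kg

Calculated osmolality = 2·Na + glucose/18 + BUN/2.8 + ethanol/3.7
= 2·143 + 118/18 + 20/2.8 + 238/3.7
= 286 + 6.56 + 7.14 + 64.32
= 364.02 mOsm/kg ≈ 364.0 mOsm/kg
Osmolar gap = measured − calculated = 363 − 364.0 = -1.0 mOsm/kg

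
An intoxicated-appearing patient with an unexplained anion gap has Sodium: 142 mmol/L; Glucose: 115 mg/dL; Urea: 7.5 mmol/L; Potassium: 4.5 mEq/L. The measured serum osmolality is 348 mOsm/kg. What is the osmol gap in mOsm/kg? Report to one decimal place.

Calculated osmolality = 2·Na + glucose/18 + urea
= 2·142 + 115/18 + 7.5
= 284 + 6.39 + 7.50
= 297.89 mOsm/kg ≈ 297.9 mOsm/kg
Osmolar gap = measured − calculated = 348 − 297.9 = 50.1 mOsm/kg

50.1 mOsm/kg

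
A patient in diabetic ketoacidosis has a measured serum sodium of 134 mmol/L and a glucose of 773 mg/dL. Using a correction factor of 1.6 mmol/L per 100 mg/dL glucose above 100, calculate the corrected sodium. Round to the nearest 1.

Corrected Na = measured Na + 1.6 · (glucose − 100)/100
= 134 + 1.6 · (773 − 100)/100
= 134 + 10.8
= 144.8 mmol/L

145 mmol/L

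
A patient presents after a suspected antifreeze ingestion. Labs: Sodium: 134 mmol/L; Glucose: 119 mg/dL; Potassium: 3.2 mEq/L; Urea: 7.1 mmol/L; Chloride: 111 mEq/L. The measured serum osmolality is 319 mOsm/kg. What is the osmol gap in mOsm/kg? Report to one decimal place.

Calculated osmolality = 2·Na + glucose/18 + urea
= 2·134 + 119/18 + 7.1
= 268 + 6.61 + 7.10
= 281.71 mOsm/kg ≈ 281.7 mOsm/kg
Osmolar gap = measured − calculated = 319 − 281.7 = 37.3 mOsm/kg

37.3 mOsm/kg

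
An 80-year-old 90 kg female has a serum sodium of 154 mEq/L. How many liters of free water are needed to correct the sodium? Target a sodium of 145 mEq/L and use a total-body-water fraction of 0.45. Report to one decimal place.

2.5 L

TBW = 0.45 · 90 = 40.5 L
Free water deficit = TBW · (Na/145 − 1)
= 40.5 · (154/145 − 1)
= 40.5 · 0.0621
= 2.52 L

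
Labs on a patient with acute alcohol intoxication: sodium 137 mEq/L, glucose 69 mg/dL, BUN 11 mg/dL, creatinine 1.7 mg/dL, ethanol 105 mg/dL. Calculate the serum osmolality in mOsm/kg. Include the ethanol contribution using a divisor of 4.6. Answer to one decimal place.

304.6 mOsm/kg

Calculated osmolality = 2·Na + glucose/18 + BUN/2.8 + ethanol/4.6
= 2·137 + 69/18 + 11/2.8 + 105/4.6
= 274 + 3.83 + 3.93 + 22.83
= 304.59 mOsm/kg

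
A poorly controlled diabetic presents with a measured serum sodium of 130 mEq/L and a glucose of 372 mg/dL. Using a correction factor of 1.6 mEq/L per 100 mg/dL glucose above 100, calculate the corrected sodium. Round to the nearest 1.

Corrected Na = measured Na + 1.6 · (glucose − 100)/100
= 130 + 1.6 · (372 − 100)/100
= 130 + 4.4
= 134.4 mEq/L

134 mEq/L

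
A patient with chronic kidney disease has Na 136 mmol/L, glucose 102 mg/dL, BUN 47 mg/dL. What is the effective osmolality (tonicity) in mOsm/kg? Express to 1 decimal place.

277.7 mOsm/kg

Effective osmolality excludes urea (freely permeant across cell membranes):
2·Na + glucose/18
= 2·136 + 102/18
= 272 + 5.67
= 277.67 mOsm/kg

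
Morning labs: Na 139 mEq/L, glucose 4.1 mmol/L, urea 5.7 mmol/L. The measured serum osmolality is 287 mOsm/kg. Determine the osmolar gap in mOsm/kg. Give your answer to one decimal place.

Calculated osmolality = 2·Na + glucose + urea
= 2·139 + 4.1 + 5.7
= 278 + 4.10 + 5.70
= 287.8 mOsm/kg ≈ 287.8 mOsm/kg
Osmolar gap = measured − calculated = 287 − 287.8 = -0.8 mOsm/kg

-0.8 mOsm/kg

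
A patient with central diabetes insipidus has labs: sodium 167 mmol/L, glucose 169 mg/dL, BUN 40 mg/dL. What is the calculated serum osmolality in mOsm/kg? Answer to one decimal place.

357.7 mOsm/kg

Calculated osmolality = 2·Na + glucose/18 + BUN/2.8
= 2·167 + 169/18 + 40/2.8
= 334 + 9.39 + 14.29
= 357.68 mOsm/kg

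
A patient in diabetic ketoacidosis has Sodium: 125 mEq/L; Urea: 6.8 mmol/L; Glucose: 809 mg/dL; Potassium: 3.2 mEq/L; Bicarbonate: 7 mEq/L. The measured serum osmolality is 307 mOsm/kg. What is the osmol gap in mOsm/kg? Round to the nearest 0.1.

Calculated osmolality = 2·Na + glucose/18 + urea
= 2·125 + 809/18 + 6.8
= 250 + 44.94 + 6.80
= 301.74 mOsm/kg ≈ 301.7 mOsm/kg
Osmolar gap = measured − calculated = 307 − 301.7 = 5.3 mOsm/kg

5.3 mOsm/kg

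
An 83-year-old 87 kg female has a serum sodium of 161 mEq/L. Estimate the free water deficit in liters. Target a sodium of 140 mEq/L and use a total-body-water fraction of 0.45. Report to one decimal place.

5.9 L

TBW = 0.45 · 87 = 39.15 L
Free water deficit = TBW · (Na/140 − 1)
= 39.15 · (161/140 − 1)
= 39.15 · 0.15
= 5.87 L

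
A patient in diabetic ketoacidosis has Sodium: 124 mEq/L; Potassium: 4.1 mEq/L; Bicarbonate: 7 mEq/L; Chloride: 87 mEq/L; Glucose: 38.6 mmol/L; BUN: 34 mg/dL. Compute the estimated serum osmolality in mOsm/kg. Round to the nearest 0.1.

Calculated osmolality = 2·Na + glucose + BUN/2.8
= 2·124 + 38.6 + 34/2.8
= 248 + 38.60 + 12.14
= 298.74 mOsm/kg

298.7 mOsm/kg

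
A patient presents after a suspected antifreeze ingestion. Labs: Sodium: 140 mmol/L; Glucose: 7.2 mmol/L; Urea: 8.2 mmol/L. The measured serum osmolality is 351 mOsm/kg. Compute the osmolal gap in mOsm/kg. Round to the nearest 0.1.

55.6 mOsm/kg

Calculated osmolality = 2·Na + glucose + urea
= 2·140 + 7.2 + 8.2
= 280 + 7.20 + 8.20
= 295.4 mOsm/kg ≈ 295.4 mOsm/kg
Osmolar gap = measured − calculated = 351 − 295.4 = 55.6 mOsm/kg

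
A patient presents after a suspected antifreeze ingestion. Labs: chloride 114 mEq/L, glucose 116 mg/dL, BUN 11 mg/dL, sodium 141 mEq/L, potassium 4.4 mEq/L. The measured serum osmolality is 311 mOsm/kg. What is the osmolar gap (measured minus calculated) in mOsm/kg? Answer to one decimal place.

Calculated osmolality = 2·Na + glucose/18 + BUN/2.8
= 2·141 + 116/18 + 11/2.8
= 282 + 6.44 + 3.93
= 292.37 mOsm/kg ≈ 292.4 mOsm/kg
Osmolar gap = measured − calculated = 311 − 292.4 = 18.6 mOsm/kg

18.6 mOsm/kg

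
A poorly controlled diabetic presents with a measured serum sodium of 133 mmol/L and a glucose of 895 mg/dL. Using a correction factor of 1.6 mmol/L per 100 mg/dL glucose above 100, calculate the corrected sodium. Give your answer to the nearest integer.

146 mmol/L

Corrected Na = measured Na + 1.6 · (glucose − 100)/100
= 133 + 1.6 · (895 − 100)/100
= 133 + 12.7
= 145.7 mmol/L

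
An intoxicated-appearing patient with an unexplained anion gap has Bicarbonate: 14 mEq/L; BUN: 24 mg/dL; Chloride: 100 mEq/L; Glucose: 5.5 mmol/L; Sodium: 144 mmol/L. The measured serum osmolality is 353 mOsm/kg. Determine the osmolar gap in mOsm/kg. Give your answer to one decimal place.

50.9 mOsm/kg

Calculated osmolality = 2·Na + glucose + BUN/2.8
= 2·144 + 5.5 + 24/2.8
= 288 + 5.50 + 8.57
= 302.07 mOsm/kg ≈ 302.1 mOsm/kg
Osmolar gap = measured − calculated = 353 − 302.1 = 50.9 mOsm/kg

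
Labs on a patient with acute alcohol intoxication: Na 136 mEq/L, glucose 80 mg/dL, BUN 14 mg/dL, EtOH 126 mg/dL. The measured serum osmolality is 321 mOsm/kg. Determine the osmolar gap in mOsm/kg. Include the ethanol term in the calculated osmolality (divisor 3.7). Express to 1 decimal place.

5.5 mOsm/kg

Calculated osmolality = 2·Na + glucose/18 + BUN/2.8 + ethanol/3.7
= 2·136 + 80/18 + 14/2.8 + 126/3.7
= 272 + 4.44 + 5 + 34.05
= 315.49 mOsm/kg ≈ 315.5 mOsm/kg
Osmolar gap = measured − calculated = 321 − 315.5 = 5.5 mOsm/kg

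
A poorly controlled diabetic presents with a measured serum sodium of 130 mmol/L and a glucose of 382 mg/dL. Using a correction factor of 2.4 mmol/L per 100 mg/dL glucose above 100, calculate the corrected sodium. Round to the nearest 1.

Corrected Na = measured Na + 2.4 · (glucose − 100)/100
= 130 + 2.4 · (382 − 100)/100
= 130 + 6.8
= 136.8 mmol/L

137 mmol/L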